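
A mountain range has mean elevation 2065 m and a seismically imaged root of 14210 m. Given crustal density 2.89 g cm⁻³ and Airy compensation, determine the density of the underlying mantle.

3.31 g cm⁻³

Airy balance: ρ_c h = (ρ_m − ρ_c) r → ρ_m = ρ_c (1 + h/r).
ρ_m = 2.89 × (1 + 2065 m/14210 m) = 3.31 g cm⁻³.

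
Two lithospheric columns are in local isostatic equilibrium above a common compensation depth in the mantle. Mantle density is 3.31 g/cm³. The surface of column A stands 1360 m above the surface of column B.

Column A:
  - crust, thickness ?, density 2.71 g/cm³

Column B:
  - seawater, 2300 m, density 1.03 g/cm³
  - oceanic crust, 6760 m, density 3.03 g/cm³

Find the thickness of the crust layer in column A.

Take the compensation level at the base of the deeper column (depth z_c below the surface of column A) and equate Σ ρ_i t_i down to z_c; mantle fills any gap and the z_c terms cancel.
Column A: x×2.71 + (z_c − 0 − x)×3.31
Column B: 1360×0 + 2300×1.03 + 6760×3.03 + (z_c − 1360 − 9060)×3.31
The z_c×3.31 term appears on both sides and cancels. Collect the known terms of each column as K = Σ(ρt)_known − 3.31 × (depth of known layers): K_A = 0 − 3.31×0 = 0; K_B = 22851.8 − 3.31×(1360 + 9060) = −11638.4.
Balance: K_A − x×(3.31 − 2.71) = K_B, so x = (K_A − K_B)/(3.31 − 2.71) = 11638.4/0.6 = 19400 m.

19400 m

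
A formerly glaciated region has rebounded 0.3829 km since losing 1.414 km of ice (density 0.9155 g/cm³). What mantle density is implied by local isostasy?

3.38 g/cm³

ρ_m = ρ_ice t / u = 0.9155 × 1.414 km/0.3829 km = 3.38 g/cm³.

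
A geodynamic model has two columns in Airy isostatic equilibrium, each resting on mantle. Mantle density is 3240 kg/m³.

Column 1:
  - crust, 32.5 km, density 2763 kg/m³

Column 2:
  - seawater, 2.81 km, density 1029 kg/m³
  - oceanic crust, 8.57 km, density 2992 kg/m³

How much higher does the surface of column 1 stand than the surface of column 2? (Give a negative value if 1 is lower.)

2.21 km

For any compensation level in the mantle, the mantle terms cancel and isostasy reduces to e = (Σt_1 − Σt_2) − (Σ(ρt)_1 − Σ(ρt)_2) / ρ_m.
Σt_1 = 32.5 km; Σt_2 = 11.38 km; Σ(ρt)_1 = 89797.5; Σ(ρt)_2 = 28532.93 (in km·kg/m³).
e = (32.5 − 11.38) − (89797.5 − 28532.93) / 3240 = 2.21 km.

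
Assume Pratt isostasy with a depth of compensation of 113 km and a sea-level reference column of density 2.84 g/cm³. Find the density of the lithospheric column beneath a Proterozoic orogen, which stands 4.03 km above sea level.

2.74 g/cm³

Pratt balance: ρ_ref D = ρ (D + h).
ρ = ρ_ref D/(D + h) = 2.84 × 113 km/(113 km + 4.03 km) = 2.74 g/cm³.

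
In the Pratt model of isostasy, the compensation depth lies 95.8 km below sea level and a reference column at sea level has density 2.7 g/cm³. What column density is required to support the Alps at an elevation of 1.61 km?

Pratt balance: ρ_ref D = ρ (D + h).
ρ = ρ_ref D/(D + h) = 2.7 × 95.8 km/(95.8 km + 1.61 km) = 2.66 g/cm³.

2.66 g/cm³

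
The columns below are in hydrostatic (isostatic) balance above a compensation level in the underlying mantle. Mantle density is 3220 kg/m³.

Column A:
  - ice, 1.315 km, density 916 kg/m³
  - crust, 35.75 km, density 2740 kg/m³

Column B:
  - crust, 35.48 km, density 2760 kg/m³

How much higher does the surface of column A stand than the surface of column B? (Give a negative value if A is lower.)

For any compensation level in the mantle, the mantle terms cancel and isostasy reduces to e = (Σt_A − Σt_B) − (Σ(ρt)_A − Σ(ρt)_B) / ρ_m.
Σt_A = 37.065 km; Σt_B = 35.48 km; Σ(ρt)_A = 99159.54; Σ(ρt)_B = 97924.8 (in km·kg/m³).
e = (37.065 − 35.48) − (99159.54 − 97924.8) / 3220 = 1.2 km.

1.2 km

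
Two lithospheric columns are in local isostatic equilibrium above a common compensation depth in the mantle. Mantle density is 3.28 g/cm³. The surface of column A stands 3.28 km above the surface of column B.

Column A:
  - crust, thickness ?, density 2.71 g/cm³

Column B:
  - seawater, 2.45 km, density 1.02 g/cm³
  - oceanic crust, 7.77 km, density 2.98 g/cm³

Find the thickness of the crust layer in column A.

Take the compensation level at the base of the deeper column (depth z_c below the surface of column A) and equate Σ ρ_i t_i down to z_c; mantle fills any gap and the z_c terms cancel.
Column A: x×2.71 + (z_c − 0 − x)×3.28
Column B: 3.28×0 + 2.45×1.02 + 7.77×2.98 + (z_c − 3.28 − 10.22)×3.28
The z_c×3.28 term appears on both sides and cancels. Collect the known terms of each column as K = Σ(ρt)_known − 3.28 × (depth of known layers): K_A = 0 − 3.28×0 = 0; K_B = 25.6536 − 3.28×(3.28 + 10.22) = −18.6264.
Balance: K_A − x×(3.28 − 2.71) = K_B, so x = (K_A − K_B)/(3.28 − 2.71) = 18.6264/0.57 = 32.7 km.

32.7 km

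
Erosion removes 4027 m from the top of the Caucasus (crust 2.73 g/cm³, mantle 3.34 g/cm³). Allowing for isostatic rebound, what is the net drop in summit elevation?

735 m

Rebound u = e ρ_c/ρ_m = 4027 m × 2.73/3.34 = 3292 m.
Net surface drop = e − u = 4027 m − 3292 m = e (ρ_m − ρ_c)/ρ_m = 735 m.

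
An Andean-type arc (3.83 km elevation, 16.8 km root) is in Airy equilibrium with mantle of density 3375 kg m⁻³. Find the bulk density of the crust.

2750 kg m⁻³

ρ_c h = (ρ_m − ρ_c) r → ρ_c (h + r) = ρ_m r → ρ_c = ρ_m r / (h + r).
ρ_c = 3375 × 16.8 km / (3.83 km + 16.8 km) = 2750 kg m⁻³.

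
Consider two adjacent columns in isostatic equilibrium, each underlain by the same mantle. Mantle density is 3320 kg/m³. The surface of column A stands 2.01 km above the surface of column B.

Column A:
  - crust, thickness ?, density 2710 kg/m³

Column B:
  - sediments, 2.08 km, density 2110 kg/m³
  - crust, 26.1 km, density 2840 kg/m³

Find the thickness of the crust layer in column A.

Take the compensation level at the base of the deeper column (depth z_c below the surface of column A) and equate Σ ρ_i t_i down to z_c; mantle fills any gap and the z_c terms cancel.
Column A: x×2710 + (z_c − 0 − x)×3320
Column B: 2.01×0 + 2.08×2110 + 26.1×2840 + (z_c − 2.01 − 28.18)×3320
The z_c×3320 term appears on both sides and cancels. Collect the known terms of each column as K = Σ(ρt)_known − 3320 × (depth of known layers): K_A = 0 − 3320×0 = 0; K_B = 78512.8 − 3320×(2.01 + 28.18) = −21718.
Balance: K_A − x×(3320 − 2710) = K_B, so x = (K_A − K_B)/(3320 − 2710) = 21718/610 = 35.6 km.

35.6 km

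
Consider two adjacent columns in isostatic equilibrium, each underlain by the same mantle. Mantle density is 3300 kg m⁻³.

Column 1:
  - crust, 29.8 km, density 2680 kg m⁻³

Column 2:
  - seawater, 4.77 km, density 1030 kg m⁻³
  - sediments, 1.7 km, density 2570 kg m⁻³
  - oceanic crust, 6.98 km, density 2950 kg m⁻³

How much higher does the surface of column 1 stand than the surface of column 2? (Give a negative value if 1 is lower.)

For any compensation level in the mantle, the mantle terms cancel and isostasy reduces to e = (Σt_1 − Σt_2) − (Σ(ρt)_1 − Σ(ρt)_2) / ρ_m.
Σt_1 = 29.8 km; Σt_2 = 13.45 km; Σ(ρt)_1 = 79864; Σ(ρt)_2 = 29873.1 (in km·kg m⁻³).
e = (29.8 − 13.45) − (79864 − 29873.1) / 3300 = 1.2 km.

1.2 km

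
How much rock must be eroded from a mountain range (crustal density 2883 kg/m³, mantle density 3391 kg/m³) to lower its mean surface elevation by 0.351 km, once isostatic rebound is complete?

2.34 km

Net drop Δ = e − u = e − e ρ_c/ρ_m = e (ρ_m − ρ_c)/ρ_m.
e = Δ ρ_m/(ρ_m − ρ_c) = 0.351 km × 3391/508 = 2.34 km.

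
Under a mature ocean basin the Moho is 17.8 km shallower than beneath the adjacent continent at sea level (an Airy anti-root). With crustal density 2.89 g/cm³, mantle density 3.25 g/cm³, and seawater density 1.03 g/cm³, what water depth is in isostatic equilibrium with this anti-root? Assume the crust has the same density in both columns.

Replacing a thickness d of crust by seawater at the top must be balanced by replacing crust with mantle at the base: d (ρ_c − ρ_w) = a (ρ_m − ρ_c).
d = a (ρ_m − ρ_c)/(ρ_c − ρ_w) = 17.8 km × 0.36/1.86 = 3.45 km.

3.45 km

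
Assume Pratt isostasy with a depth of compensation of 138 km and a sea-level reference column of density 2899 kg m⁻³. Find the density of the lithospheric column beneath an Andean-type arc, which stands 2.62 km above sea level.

Pratt balance: ρ_ref D = ρ (D + h).
ρ = ρ_ref D/(D + h) = 2899 × 138 km/(138 km + 2.62 km) = 2840 kg m⁻³.

2840 kg m⁻³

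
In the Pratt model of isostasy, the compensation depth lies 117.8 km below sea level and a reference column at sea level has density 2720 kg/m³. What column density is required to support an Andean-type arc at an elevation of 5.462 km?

Pratt balance: ρ_ref D = ρ (D + h).
ρ = ρ_ref D/(D + h) = 2720 × 117.8 km/(117.8 km + 5.462 km) = 2600 kg/m³.

2600 kg/m³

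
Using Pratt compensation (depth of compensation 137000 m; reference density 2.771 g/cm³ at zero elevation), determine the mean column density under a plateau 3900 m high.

2.69 g/cm³

Pratt balance: ρ_ref D = ρ (D + h).
ρ = ρ_ref D/(D + h) = 2.771 × 137000 m/(137000 m + 3900 m) = 2.69 g/cm³.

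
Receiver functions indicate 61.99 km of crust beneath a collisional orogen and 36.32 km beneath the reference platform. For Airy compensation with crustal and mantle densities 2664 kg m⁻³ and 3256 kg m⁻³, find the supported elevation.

Excess crust Δ = 61.99 km − 36.32 km = 25.67 km, split between elevation h and root r with h + r = Δ.
Airy balance ρ_c h = (ρ_m − ρ_c) r gives r = h ρ_c/(ρ_m − ρ_c), so h (1 + ρ_c/(ρ_m − ρ_c)) = Δ, i.e. h = Δ (ρ_m − ρ_c)/ρ_m.
h = 25.67 km × 592/3256 = 4.67 km.

4.67 km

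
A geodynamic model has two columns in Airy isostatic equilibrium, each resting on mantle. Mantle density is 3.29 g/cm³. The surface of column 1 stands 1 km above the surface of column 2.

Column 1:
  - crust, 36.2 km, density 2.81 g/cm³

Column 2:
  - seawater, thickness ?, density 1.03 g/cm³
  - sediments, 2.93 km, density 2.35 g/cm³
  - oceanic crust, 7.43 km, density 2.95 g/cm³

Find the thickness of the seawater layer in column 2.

Take the compensation level at the base of the deeper column (depth z_c below the surface of column 1) and equate Σ ρ_i t_i down to z_c; mantle fills any gap and the z_c terms cancel.
Column 1: 36.2×2.81 + (z_c − 36.2)×3.29
Column 2: 1×0 + x×1.03 + 2.93×2.35 + 7.43×2.95 + (z_c − 1 − 10.36 − x)×3.29
The z_c×3.29 term appears on both sides and cancels. Collect the known terms of each column as K = Σ(ρt)_known − 3.29 × (depth of known layers): K_1 = 101.722 − 3.29×36.2 = −17.376; K_2 = 28.804 − 3.29×(1 + 10.36) = −8.5704.
Balance: K_1 = K_2 − x×(3.29 − 1.03), so x = (K_2 − K_1)/(3.29 − 1.03) = 8.8056/2.26 = 3.9 km.

3.9 km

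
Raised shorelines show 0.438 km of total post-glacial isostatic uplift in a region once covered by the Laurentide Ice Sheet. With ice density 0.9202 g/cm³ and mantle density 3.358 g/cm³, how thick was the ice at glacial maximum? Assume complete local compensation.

u = t ρ_ice/ρ_m → t = u ρ_m/ρ_ice = 0.438 km × 3.358/0.9202 = 1.6 km.

1.6 km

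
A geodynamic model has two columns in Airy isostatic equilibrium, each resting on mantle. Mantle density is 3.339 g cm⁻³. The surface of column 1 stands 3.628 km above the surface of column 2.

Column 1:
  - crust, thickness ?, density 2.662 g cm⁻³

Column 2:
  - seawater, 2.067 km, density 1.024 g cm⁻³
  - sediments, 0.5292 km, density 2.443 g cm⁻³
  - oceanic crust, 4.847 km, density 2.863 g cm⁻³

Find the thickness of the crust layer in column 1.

Take the compensation level at the base of the deeper column (depth z_c below the surface of column 1) and equate Σ ρ_i t_i down to z_c; mantle fills any gap and the z_c terms cancel.
Column 1: x×2.662 + (z_c − 0 − x)×3.339
Column 2: 3.628×0 + 2.067×1.024 + 0.5292×2.443 + 4.847×2.863 + (z_c − 3.628 − 7.4432)×3.339
The z_c×3.339 term appears on both sides and cancels. Collect the known terms of each column as K = Σ(ρt)_known − 3.339 × (depth of known layers): K_1 = 0 − 3.339×0 = 0; K_2 = 17.2864046 − 3.339×(3.628 + 7.4432) = −19.6803322.
Balance: K_1 − x×(3.339 − 2.662) = K_2, so x = (K_1 − K_2)/(3.339 − 2.662) = 19.6803/0.677 = 29.1 km.

29.1 km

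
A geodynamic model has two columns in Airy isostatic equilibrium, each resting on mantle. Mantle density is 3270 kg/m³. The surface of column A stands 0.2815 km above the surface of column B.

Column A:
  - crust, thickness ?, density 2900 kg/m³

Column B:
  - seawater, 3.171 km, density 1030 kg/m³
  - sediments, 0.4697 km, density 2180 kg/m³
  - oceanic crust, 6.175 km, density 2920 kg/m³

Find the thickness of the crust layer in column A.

Take the compensation level at the base of the deeper column (depth z_c below the surface of column A) and equate Σ ρ_i t_i down to z_c; mantle fills any gap and the z_c terms cancel.
Column A: x×2900 + (z_c − 0 − x)×3270
Column B: 0.2815×0 + 3.171×1030 + 0.4697×2180 + 6.175×2920 + (z_c − 0.2815 − 9.8157)×3270
The z_c×3270 term appears on both sides and cancels. Collect the known terms of each column as K = Σ(ρt)_known − 3270 × (depth of known layers): K_A = 0 − 3270×0 = 0; K_B = 22321.076 − 3270×(0.2815 + 9.8157) = −10696.768.
Balance: K_A − x×(3270 − 2900) = K_B, so x = (K_A − K_B)/(3270 − 2900) = 10696.8/370 = 28.9 km.

28.9 km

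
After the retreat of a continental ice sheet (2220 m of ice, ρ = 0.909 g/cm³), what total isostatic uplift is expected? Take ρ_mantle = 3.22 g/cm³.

627 m

Removing the load lets mantle flow back in; uplift u satisfies ρ_ice t = ρ_m u.
u = t ρ_ice/ρ_m = 2220 m × 0.909/3.22 = 627 m.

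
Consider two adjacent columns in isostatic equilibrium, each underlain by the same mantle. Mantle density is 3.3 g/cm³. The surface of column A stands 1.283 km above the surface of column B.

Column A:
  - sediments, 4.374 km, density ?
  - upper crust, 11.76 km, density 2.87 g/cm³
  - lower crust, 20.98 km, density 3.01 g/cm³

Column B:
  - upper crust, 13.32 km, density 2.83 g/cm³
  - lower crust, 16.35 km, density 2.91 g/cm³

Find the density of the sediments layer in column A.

Take the compensation level at the base of the deeper column (depth z_c below the surface of column A) and equate Σ ρ_i t_i down to z_c; mantle fills any gap and the z_c terms cancel.
Column A: 4.374×ρ + 11.76×2.87 + 20.98×3.01 + (z_c − 37.114)×3.3
Column B: 1.283×0 + 13.32×2.83 + 16.35×2.91 + (z_c − 1.283 − 29.67)×3.3
The z_c×3.3 term appears on both sides and cancels. Collect the known terms of each column as K = Σ(ρt)_known − 3.3 × (depth of known layers): K_A = 96.901 − 3.3×37.114 = −25.5752; K_B = 85.2741 − 3.3×(1.283 + 29.67) = −16.8708.
Balance: K_A + 4.374×ρ = K_B, so ρ = (K_B − K_A)/4.374 = 8.7044/4.374 = 1.99 g/cm³.

1.99 g/cm³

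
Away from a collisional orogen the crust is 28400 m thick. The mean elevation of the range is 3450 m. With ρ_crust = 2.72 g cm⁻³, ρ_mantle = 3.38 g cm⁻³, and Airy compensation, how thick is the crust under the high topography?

46100 m

Root depth r = h ρ_c / (ρ_m − ρ_c) = 3450 m × 2.72 / 0.66 = 14220 m.
Total thickness = T + h + r = 28400 m + 3450 m + 14220 m = 46100 m.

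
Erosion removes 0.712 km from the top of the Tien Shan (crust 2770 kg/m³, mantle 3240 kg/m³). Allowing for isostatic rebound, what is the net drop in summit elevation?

Rebound u = e ρ_c/ρ_m = 0.712 km × 2770/3240 = 0.6087 km.
Net surface drop = e − u = 0.712 km − 0.6087 km = e (ρ_m − ρ_c)/ρ_m = 0.103 km.

0.103 km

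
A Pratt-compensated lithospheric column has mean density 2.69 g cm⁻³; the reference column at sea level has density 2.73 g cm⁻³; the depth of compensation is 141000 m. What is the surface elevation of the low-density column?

ρ_ref D = ρ (D + h) → h = D (ρ_ref − ρ)/ρ.
h = 141000 m × (2.73 − 2.69)/2.69 = 2100 m.

2100 m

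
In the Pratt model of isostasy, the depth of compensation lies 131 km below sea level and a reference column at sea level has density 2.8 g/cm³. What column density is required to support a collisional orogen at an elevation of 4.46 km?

Pratt balance: ρ_ref D = ρ (D + h).
ρ = ρ_ref D/(D + h) = 2.8 × 131 km/(131 km + 4.46 km) = 2.71 g/cm³.

2.71 g/cm³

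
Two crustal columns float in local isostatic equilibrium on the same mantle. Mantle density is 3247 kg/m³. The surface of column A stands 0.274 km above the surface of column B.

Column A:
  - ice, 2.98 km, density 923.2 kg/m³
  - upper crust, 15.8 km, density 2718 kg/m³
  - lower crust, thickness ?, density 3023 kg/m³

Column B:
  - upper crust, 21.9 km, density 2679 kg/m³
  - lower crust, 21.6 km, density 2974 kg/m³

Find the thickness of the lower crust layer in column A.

Take the compensation level at the base of the deeper column (depth z_c below the surface of column A) and equate Σ ρ_i t_i down to z_c; mantle fills any gap and the z_c terms cancel.
Column A: 2.98×923.2 + 15.8×2718 + x×3023 + (z_c − 18.78 − x)×3247
Column B: 0.274×0 + 21.9×2679 + 21.6×2974 + (z_c − 0.274 − 43.5)×3247
The z_c×3247 term appears on both sides and cancels. Collect the known terms of each column as K = Σ(ρt)_known − 3247 × (depth of known layers): K_A = 45695.536 − 3247×18.78 = −15283.124; K_B = 122908.5 − 3247×(0.274 + 43.5) = −19225.678.
Balance: K_A − x×(3247 − 3023) = K_B, so x = (K_A − K_B)/(3247 − 3023) = 3942.55/224 = 17.6 km.

17.6 km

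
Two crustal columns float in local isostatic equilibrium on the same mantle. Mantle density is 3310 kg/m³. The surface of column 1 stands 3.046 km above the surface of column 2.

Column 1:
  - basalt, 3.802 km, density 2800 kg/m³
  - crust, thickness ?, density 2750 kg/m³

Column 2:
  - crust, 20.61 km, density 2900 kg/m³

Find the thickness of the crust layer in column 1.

Take the compensation level at the base of the deeper column (depth z_c below the surface of column 1) and equate Σ ρ_i t_i down to z_c; mantle fills any gap and the z_c terms cancel.
Column 1: 3.802×2800 + x×2750 + (z_c − 3.802 − x)×3310
Column 2: 3.046×0 + 20.61×2900 + (z_c − 3.046 − 20.61)×3310
The z_c×3310 term appears on both sides and cancels. Collect the known terms of each column as K = Σ(ρt)_known − 3310 × (depth of known layers): K_1 = 10645.6 − 3310×3.802 = −1939.02; K_2 = 59769 − 3310×(3.046 + 20.61) = −18532.36.
Balance: K_1 − x×(3310 − 2750) = K_2, so x = (K_1 − K_2)/(3310 − 2750) = 16593.3/560 = 29.6 km.

29.6 km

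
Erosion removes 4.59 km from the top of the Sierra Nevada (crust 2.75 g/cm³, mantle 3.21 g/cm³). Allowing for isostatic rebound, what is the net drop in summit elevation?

Rebound u = e ρ_c/ρ_m = 4.59 km × 2.75/3.21 = 3.932 km.
Net surface drop = e − u = 4.59 km − 3.932 km = e (ρ_m − ρ_c)/ρ_m = 0.658 km.

0.658 km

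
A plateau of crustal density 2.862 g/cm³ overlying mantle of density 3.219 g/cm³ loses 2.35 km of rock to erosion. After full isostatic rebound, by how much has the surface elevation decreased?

0.261 km

Rebound u = e ρ_c/ρ_m = 2.35 km × 2.862/3.219 = 2.089 km.
Net surface drop = e − u = 2.35 km − 2.089 km = e (ρ_m − ρ_c)/ρ_m = 0.261 km.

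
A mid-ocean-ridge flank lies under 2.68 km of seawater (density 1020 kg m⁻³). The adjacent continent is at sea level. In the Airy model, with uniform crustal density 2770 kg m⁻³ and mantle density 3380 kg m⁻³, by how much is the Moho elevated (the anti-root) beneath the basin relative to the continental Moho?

In Airy isostatic equilibrium: replacing crust with seawater at the top is compensated by replacing crust with mantle at the base: d (ρ_c − ρ_w) = a (ρ_m − ρ_c).
a = d (ρ_c − ρ_w)/(ρ_m − ρ_c) = 2.68 km × 1750/610 = 7.69 km.

7.69 km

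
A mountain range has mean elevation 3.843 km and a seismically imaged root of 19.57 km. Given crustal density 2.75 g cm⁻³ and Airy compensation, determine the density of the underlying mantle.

3.29 g cm⁻³

Airy balance: ρ_c h = (ρ_m − ρ_c) r → ρ_m = ρ_c (1 + h/r).
ρ_m = 2.75 × (1 + 3.843 km/19.57 km) = 3.29 g cm⁻³.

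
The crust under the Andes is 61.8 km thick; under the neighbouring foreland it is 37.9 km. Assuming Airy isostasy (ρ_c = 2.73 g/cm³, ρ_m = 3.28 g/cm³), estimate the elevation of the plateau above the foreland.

4.01 km

Excess crust Δ = 61.8 km − 37.9 km = 23.9 km, split between elevation h and root r with h + r = Δ.
Airy balance ρ_c h = (ρ_m − ρ_c) r gives r = h ρ_c/(ρ_m − ρ_c), so h (1 + ρ_c/(ρ_m − ρ_c)) = Δ, i.e. h = Δ (ρ_m − ρ_c)/ρ_m.
h = 23.9 km × 0.55/3.28 = 4.01 km.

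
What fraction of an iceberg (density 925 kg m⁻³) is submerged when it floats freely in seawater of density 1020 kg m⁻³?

Submerged fraction = ρ_obj/ρ_fluid = 925/1020 = 0.907.

0.907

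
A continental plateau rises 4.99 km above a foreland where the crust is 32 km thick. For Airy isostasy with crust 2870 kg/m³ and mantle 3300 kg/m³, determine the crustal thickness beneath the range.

70.3 km

Root depth r = h ρ_c / (ρ_m − ρ_c) = 4.99 km × 2870 / 430 = 33.31 km.
Total thickness = T + h + r = 32 km + 4.99 km + 33.31 km = 70.3 km.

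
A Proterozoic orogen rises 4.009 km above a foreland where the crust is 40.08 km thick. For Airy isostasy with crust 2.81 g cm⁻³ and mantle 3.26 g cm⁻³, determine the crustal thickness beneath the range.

69.1 km

Root depth r = h ρ_c / (ρ_m − ρ_c) = 4.009 km × 2.81 / 0.45 = 25.03 km.
Total thickness = T + h + r = 40.08 km + 4.009 km + 25.03 km = 69.1 km.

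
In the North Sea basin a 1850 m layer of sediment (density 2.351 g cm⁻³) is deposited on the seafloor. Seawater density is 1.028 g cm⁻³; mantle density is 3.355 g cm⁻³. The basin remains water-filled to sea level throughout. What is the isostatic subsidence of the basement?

1050 m

Submarine loading: the sediment displaces seawater, and the subsidence is in turn flooded, so s (ρ_m − ρ_w) = t (ρ_sed − ρ_w).
s = 1850 m × (2.351 − 1.028) / (3.355 − 1.028) = 1050 m.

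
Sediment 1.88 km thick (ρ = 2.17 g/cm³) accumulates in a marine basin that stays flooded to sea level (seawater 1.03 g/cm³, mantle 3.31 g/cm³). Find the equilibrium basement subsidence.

Submarine loading: the sediment displaces seawater, and the subsidence is in turn flooded, so s (ρ_m − ρ_w) = t (ρ_sed − ρ_w).
s = 1.88 km × (2.17 − 1.03) / (3.31 − 1.03) = 0.94 km.

0.94 km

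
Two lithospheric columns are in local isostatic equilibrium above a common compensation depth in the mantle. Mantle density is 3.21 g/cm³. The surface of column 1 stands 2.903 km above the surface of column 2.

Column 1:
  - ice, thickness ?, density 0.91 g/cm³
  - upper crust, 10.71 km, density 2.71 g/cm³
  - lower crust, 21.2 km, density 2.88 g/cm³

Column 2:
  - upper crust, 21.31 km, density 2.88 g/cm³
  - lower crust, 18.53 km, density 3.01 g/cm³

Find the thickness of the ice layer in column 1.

3.35 km

Take the compensation level at the base of the deeper column (depth z_c below the surface of column 1) and equate Σ ρ_i t_i down to z_c; mantle fills any gap and the z_c terms cancel.
Column 1: x×0.91 + 10.71×2.71 + 21.2×2.88 + (z_c − 31.91 − x)×3.21
Column 2: 2.903×0 + 21.31×2.88 + 18.53×3.01 + (z_c − 2.903 − 39.84)×3.21
The z_c×3.21 term appears on both sides and cancels. Collect the known terms of each column as K = Σ(ρt)_known − 3.21 × (depth of known layers): K_1 = 90.0801 − 3.21×31.91 = −12.351; K_2 = 117.1481 − 3.21×(2.903 + 39.84) = −20.05693.
Balance: K_1 − x×(3.21 − 0.91) = K_2, so x = (K_1 − K_2)/(3.21 − 0.91) = 7.70593/2.3 = 3.35 km.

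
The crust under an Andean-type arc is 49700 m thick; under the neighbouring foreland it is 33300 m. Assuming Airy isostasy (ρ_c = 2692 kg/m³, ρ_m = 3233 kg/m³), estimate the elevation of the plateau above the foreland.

Excess crust Δ = 49700 m − 33300 m = 16400 m, split between elevation h and root r with h + r = Δ.
Airy balance ρ_c h = (ρ_m − ρ_c) r gives r = h ρ_c/(ρ_m − ρ_c), so h (1 + ρ_c/(ρ_m − ρ_c)) = Δ, i.e. h = Δ (ρ_m − ρ_c)/ρ_m.
h = 16400 m × 541/3233 = 2740 m.

2740 m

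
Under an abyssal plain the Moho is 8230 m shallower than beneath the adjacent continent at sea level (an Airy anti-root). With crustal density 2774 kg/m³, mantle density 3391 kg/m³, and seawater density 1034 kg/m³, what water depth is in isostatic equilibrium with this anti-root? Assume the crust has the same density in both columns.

Replacing a thickness d of crust by seawater at the top must be balanced by replacing crust with mantle at the base: d (ρ_c − ρ_w) = a (ρ_m − ρ_c).
d = a (ρ_m − ρ_c)/(ρ_c − ρ_w) = 8230 m × 617/1740 = 2920 m.

2920 m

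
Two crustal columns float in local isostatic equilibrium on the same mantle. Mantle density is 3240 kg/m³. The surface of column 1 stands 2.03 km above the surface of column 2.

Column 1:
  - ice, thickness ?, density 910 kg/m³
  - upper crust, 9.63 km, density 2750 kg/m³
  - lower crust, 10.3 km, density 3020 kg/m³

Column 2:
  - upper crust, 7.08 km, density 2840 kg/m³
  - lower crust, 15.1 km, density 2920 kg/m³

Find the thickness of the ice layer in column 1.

Take the compensation level at the base of the deeper column (depth z_c below the surface of column 1) and equate Σ ρ_i t_i down to z_c; mantle fills any gap and the z_c terms cancel.
Column 1: x×910 + 9.63×2750 + 10.3×3020 + (z_c − 19.93 − x)×3240
Column 2: 2.03×0 + 7.08×2840 + 15.1×2920 + (z_c − 2.03 − 22.18)×3240
The z_c×3240 term appears on both sides and cancels. Collect the known terms of each column as K = Σ(ρt)_known − 3240 × (depth of known layers): K_1 = 57588.5 − 3240×19.93 = −6984.7; K_2 = 64199.2 − 3240×(2.03 + 22.18) = −14241.2.
Balance: K_1 − x×(3240 − 910) = K_2, so x = (K_1 − K_2)/(3240 − 910) = 7256.5/2330 = 3.11 km.

3.11 km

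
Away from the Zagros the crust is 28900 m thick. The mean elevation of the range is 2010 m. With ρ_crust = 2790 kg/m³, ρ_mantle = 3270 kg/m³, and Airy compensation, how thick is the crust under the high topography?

42600 m

Root depth r = h ρ_c / (ρ_m − ρ_c) = 2010 m × 2790 / 480 = 11680 m.
Total thickness = T + h + r = 28900 m + 2010 m + 11680 m = 42600 m.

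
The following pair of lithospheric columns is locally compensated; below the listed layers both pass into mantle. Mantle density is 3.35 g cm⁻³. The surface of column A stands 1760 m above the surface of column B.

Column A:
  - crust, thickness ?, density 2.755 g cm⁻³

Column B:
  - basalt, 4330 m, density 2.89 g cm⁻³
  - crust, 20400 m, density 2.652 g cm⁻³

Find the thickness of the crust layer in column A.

Take the compensation level at the base of the deeper column (depth z_c below the surface of column A) and equate Σ ρ_i t_i down to z_c; mantle fills any gap and the z_c terms cancel.
Column A: x×2.755 + (z_c − 0 − x)×3.35
Column B: 1760×0 + 4330×2.89 + 20400×2.652 + (z_c − 1760 − 24730)×3.35
The z_c×3.35 term appears on both sides and cancels. Collect the known terms of each column as K = Σ(ρt)_known − 3.35 × (depth of known layers): K_A = 0 − 3.35×0 = 0; K_B = 66614.5 − 3.35×(1760 + 24730) = −22127.
Balance: K_A − x×(3.35 − 2.755) = K_B, so x = (K_A − K_B)/(3.35 − 2.755) = 22127/0.595 = 37200 m.

37200 m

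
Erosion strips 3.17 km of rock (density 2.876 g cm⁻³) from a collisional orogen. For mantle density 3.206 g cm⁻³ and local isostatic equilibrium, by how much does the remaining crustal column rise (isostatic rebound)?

Unloading: uplift u = e ρ_c/ρ_m = 3.17 km × 2.876/3.206 = 2.84 km.

2.84 km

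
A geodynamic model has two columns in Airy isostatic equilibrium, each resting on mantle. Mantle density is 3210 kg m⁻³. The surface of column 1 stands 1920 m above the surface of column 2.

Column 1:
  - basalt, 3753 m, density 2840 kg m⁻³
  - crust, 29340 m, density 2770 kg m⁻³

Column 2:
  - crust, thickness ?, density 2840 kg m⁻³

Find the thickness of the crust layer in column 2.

Take the compensation level at the base of the deeper column (depth z_c below the surface of column 1) and equate Σ ρ_i t_i down to z_c; mantle fills any gap and the z_c terms cancel.
Column 1: 3753×2840 + 29340×2770 + (z_c − 33093)×3210
Column 2: 1920×0 + x×2840 + (z_c − 1920 − 0 − x)×3210
The z_c×3210 term appears on both sides and cancels. Collect the known terms of each column as K = Σ(ρt)_known − 3210 × (depth of known layers): K_1 = 91930320 − 3210×33093 = −14298210; K_2 = 0 − 3210×(1920 + 0) = −6163200.
Balance: K_1 = K_2 − x×(3210 − 2840), so x = (K_2 − K_1)/(3210 − 2840) = 8135010/370 = 22000 m.

22000 m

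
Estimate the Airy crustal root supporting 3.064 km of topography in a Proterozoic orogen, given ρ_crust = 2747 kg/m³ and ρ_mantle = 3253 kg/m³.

16.6 km

In Airy isostatic equilibrium: the weight of the topography is balanced by the buoyancy of the root, ρ_c h = (ρ_m − ρ_c) r.
r = h · ρ_c / (ρ_m − ρ_c) = 3.064 km × 2747 / (3253 − 2747) = 16.6 km.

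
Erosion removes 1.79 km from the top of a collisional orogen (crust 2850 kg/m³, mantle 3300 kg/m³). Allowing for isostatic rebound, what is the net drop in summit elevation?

Rebound u = e ρ_c/ρ_m = 1.79 km × 2850/3300 = 1.546 km.
Net surface drop = e − u = 1.79 km − 1.546 km = e (ρ_m − ρ_c)/ρ_m = 0.244 km.

0.244 km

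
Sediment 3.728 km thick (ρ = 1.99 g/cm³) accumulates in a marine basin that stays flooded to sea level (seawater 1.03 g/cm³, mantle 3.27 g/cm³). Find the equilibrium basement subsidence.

Submarine loading: the sediment displaces seawater, and the subsidence is in turn flooded, so s (ρ_m − ρ_w) = t (ρ_sed − ρ_w).
s = 3.728 km × (1.99 − 1.03) / (3.27 − 1.03) = 1.6 km.

1.6 km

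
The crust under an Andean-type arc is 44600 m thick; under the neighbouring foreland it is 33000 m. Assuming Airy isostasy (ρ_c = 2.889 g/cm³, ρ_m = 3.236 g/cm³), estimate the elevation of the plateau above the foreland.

1240 m

Excess crust Δ = 44600 m − 33000 m = 11600 m, split between elevation h and root r with h + r = Δ.
Airy balance ρ_c h = (ρ_m − ρ_c) r gives r = h ρ_c/(ρ_m − ρ_c), so h (1 + ρ_c/(ρ_m − ρ_c)) = Δ, i.e. h = Δ (ρ_m − ρ_c)/ρ_m.
h = 11600 m × 0.347/3.236 = 1240 m.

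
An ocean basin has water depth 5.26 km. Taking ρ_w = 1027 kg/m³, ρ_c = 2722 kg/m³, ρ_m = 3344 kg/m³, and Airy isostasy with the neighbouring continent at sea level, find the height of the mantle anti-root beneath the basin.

14.3 km

In Airy isostatic equilibrium: replacing crust with seawater at the top is compensated by replacing crust with mantle at the base: d (ρ_c − ρ_w) = a (ρ_m − ρ_c).
a = d (ρ_c − ρ_w)/(ρ_m − ρ_c) = 5.26 km × 1695/622 = 14.3 km.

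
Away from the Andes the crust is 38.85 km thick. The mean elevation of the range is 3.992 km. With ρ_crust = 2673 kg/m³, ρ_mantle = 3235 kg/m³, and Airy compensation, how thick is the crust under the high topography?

61.8 km

Root depth r = h ρ_c / (ρ_m − ρ_c) = 3.992 km × 2673 / 562 = 18.99 km.
Total thickness = T + h + r = 38.85 km + 3.992 km + 18.99 km = 61.8 km.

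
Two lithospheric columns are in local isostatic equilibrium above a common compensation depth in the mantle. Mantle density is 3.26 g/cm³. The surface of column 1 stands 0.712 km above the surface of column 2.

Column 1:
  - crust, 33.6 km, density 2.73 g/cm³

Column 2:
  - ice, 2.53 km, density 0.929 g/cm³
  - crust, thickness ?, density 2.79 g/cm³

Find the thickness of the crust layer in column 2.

Take the compensation level at the base of the deeper column (depth z_c below the surface of column 1) and equate Σ ρ_i t_i down to z_c; mantle fills any gap and the z_c terms cancel.
Column 1: 33.6×2.73 + (z_c − 33.6)×3.26
Column 2: 0.712×0 + 2.53×0.929 + x×2.79 + (z_c − 0.712 − 2.53 − x)×3.26
The z_c×3.26 term appears on both sides and cancels. Collect the known terms of each column as K = Σ(ρt)_known − 3.26 × (depth of known layers): K_1 = 91.728 − 3.26×33.6 = −17.808; K_2 = 2.35037 − 3.26×(0.712 + 2.53) = −8.21855.
Balance: K_1 = K_2 − x×(3.26 − 2.79), so x = (K_2 − K_1)/(3.26 − 2.79) = 9.58945/0.47 = 20.4 km.

20.4 km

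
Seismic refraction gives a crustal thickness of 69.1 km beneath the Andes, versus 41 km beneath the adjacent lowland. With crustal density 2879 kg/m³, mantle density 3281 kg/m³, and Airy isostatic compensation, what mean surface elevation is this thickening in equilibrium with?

Excess crust Δ = 69.1 km − 41 km = 28.1 km, split between elevation h and root r with h + r = Δ.
Airy balance ρ_c h = (ρ_m − ρ_c) r gives r = h ρ_c/(ρ_m − ρ_c), so h (1 + ρ_c/(ρ_m − ρ_c)) = Δ, i.e. h = Δ (ρ_m − ρ_c)/ρ_m.
h = 28.1 km × 402/3281 = 3.44 km.

3.44 km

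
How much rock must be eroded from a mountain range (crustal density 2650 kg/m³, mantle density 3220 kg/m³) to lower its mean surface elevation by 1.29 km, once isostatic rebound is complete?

7.29 km

Net drop Δ = e − u = e − e ρ_c/ρ_m = e (ρ_m − ρ_c)/ρ_m.
e = Δ ρ_m/(ρ_m − ρ_c) = 1.29 km × 3220/570 = 7.29 km.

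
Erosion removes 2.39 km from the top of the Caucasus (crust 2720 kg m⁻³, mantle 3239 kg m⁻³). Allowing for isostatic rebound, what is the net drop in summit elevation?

Rebound u = e ρ_c/ρ_m = 2.39 km × 2720/3239 = 2.007 km.
Net surface drop = e − u = 2.39 km − 2.007 km = e (ρ_m − ρ_c)/ρ_m = 0.383 km.

0.383 km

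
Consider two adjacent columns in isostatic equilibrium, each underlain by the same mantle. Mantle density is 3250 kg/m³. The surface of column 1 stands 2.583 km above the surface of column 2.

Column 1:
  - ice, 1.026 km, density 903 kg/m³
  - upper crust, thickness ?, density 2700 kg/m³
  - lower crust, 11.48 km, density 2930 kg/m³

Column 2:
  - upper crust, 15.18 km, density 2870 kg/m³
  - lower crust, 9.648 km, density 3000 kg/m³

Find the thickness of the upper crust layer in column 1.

19.1 km

Take the compensation level at the base of the deeper column (depth z_c below the surface of column 1) and equate Σ ρ_i t_i down to z_c; mantle fills any gap and the z_c terms cancel.
Column 1: 1.026×903 + x×2700 + 11.48×2930 + (z_c − 12.506 − x)×3250
Column 2: 2.583×0 + 15.18×2870 + 9.648×3000 + (z_c − 2.583 − 24.828)×3250
The z_c×3250 term appears on both sides and cancels. Collect the known terms of each column as K = Σ(ρt)_known − 3250 × (depth of known layers): K_1 = 34562.878 − 3250×12.506 = −6081.622; K_2 = 72510.6 − 3250×(2.583 + 24.828) = −16575.15.
Balance: K_1 − x×(3250 − 2700) = K_2, so x = (K_1 − K_2)/(3250 − 2700) = 10493.5/550 = 19.1 km.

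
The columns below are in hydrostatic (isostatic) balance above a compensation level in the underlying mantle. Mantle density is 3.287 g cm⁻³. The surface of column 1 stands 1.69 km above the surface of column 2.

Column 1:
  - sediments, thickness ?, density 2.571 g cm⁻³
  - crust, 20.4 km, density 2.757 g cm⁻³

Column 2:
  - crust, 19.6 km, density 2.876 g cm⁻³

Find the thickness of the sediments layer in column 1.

Take the compensation level at the base of the deeper column (depth z_c below the surface of column 1) and equate Σ ρ_i t_i down to z_c; mantle fills any gap and the z_c terms cancel.
Column 1: x×2.571 + 20.4×2.757 + (z_c − 20.4 − x)×3.287
Column 2: 1.69×0 + 19.6×2.876 + (z_c − 1.69 − 19.6)×3.287
The z_c×3.287 term appears on both sides and cancels. Collect the known terms of each column as K = Σ(ρt)_known − 3.287 × (depth of known layers): K_1 = 56.2428 − 3.287×20.4 = −10.812; K_2 = 56.3696 − 3.287×(1.69 + 19.6) = −13.61063.
Balance: K_1 − x×(3.287 − 2.571) = K_2, so x = (K_1 − K_2)/(3.287 − 2.571) = 2.79863/0.716 = 3.91 km.

3.91 km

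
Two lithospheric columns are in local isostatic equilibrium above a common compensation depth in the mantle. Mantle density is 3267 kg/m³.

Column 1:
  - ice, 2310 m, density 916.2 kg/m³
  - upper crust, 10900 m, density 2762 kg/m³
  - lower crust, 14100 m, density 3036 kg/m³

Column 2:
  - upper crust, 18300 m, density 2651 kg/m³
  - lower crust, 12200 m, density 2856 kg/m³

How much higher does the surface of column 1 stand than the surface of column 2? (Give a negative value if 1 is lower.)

−641 m

For any compensation level in the mantle, the mantle terms cancel and isostasy reduces to e = (Σt_1 − Σt_2) − (Σ(ρt)_1 − Σ(ρt)_2) / ρ_m.
Σt_1 = 27310 m; Σt_2 = 30500 m; Σ(ρt)_1 = 75029822; Σ(ρt)_2 = 83356500 (in m·kg/m³).
e = (27310 − 30500) − (75029822 − 83356500) / 3267 = −641 m.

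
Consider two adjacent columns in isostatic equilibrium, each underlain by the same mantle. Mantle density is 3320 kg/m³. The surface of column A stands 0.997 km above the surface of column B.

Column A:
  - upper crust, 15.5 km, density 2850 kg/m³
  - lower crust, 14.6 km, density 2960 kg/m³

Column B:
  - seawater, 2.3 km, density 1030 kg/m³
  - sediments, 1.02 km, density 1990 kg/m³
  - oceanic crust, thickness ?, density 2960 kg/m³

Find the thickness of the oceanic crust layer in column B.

7.24 km

Take the compensation level at the base of the deeper column (depth z_c below the surface of column A) and equate Σ ρ_i t_i down to z_c; mantle fills any gap and the z_c terms cancel.
Column A: 15.5×2850 + 14.6×2960 + (z_c − 30.1)×3320
Column B: 0.997×0 + 2.3×1030 + 1.02×1990 + x×2960 + (z_c − 0.997 − 3.32 − x)×3320
The z_c×3320 term appears on both sides and cancels. Collect the known terms of each column as K = Σ(ρt)_known − 3320 × (depth of known layers): K_A = 87391 − 3320×30.1 = −12541; K_B = 4398.8 − 3320×(0.997 + 3.32) = −9933.64.
Balance: K_A = K_B − x×(3320 − 2960), so x = (K_B − K_A)/(3320 − 2960) = 2607.36/360 = 7.24 km.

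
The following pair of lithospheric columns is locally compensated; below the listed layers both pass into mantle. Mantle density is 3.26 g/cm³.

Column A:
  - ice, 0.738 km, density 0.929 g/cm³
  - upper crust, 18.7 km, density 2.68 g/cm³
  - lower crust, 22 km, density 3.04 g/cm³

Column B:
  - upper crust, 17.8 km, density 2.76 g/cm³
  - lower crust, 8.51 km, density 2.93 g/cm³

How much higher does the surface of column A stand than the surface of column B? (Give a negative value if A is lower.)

For any compensation level in the mantle, the mantle terms cancel and isostasy reduces to e = (Σt_A − Σt_B) − (Σ(ρt)_A − Σ(ρt)_B) / ρ_m.
Σt_A = 41.438 km; Σt_B = 26.31 km; Σ(ρt)_A = 117.681602; Σ(ρt)_B = 74.0623 (in km·g/cm³).
e = (41.438 − 26.31) − (117.681602 − 74.0623) / 3.26 = 1.75 km.

1.75 km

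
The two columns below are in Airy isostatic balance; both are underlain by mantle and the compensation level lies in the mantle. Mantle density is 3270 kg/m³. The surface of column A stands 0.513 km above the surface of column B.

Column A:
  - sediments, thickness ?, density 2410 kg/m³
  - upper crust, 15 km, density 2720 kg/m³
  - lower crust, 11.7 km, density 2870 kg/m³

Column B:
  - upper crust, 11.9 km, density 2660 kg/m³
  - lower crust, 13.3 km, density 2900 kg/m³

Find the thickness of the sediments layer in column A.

Take the compensation level at the base of the deeper column (depth z_c below the surface of column A) and equate Σ ρ_i t_i down to z_c; mantle fills any gap and the z_c terms cancel.
Column A: x×2410 + 15×2720 + 11.7×2870 + (z_c − 26.7 − x)×3270
Column B: 0.513×0 + 11.9×2660 + 13.3×2900 + (z_c − 0.513 − 25.2)×3270
The z_c×3270 term appears on both sides and cancels. Collect the known terms of each column as K = Σ(ρt)_known − 3270 × (depth of known layers): K_A = 74379 − 3270×26.7 = −12930; K_B = 70224 − 3270×(0.513 + 25.2) = −13857.51.
Balance: K_A − x×(3270 − 2410) = K_B, so x = (K_A − K_B)/(3270 − 2410) = 927.51/860 = 1.08 km.

1.08 km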